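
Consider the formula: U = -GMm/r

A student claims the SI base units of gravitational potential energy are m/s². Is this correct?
Units of each symbol in U = -GMm/r:
  G (gravitational constant): m³/(kg·s²)
  M (mass): kg
  m (mass): kg
  r (distance): m  → in the denominator, contributes 1/m
  The minus sign does not affect the units.

Multiplying the contributions: [m³/(kg·s²)] · [kg] · [kg] · [1/m]
Adding exponents of each base unit: kg: 1, m: 2, s: -2
SI base units of gravitational potential energy: kg·m²/s²

The claimed units m/s² (exponents m: 1, s: -2) do not match the derived units kg·m²/s² (exponents kg: 1, m: 2, s: -2), so the claim is incorrect.

Answer: No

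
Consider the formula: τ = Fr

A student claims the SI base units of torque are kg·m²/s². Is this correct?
Units of each symbol in τ = Fr:
  F (force): kg·m/s²
  r (lever arm): m

Multiplying the contributions: [kg·m/s²] · [m]
Adding exponents of each base unit: kg: 1, m: 2, s: -2
SI base units of torque: kg·m²/s²

The claimed units kg·m²/s² match the derived units, so the claim is correct.

Answer: Yes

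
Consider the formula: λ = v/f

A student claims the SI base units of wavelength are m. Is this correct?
Units of each symbol in λ = v/f:
  v (wave speed): m/s
  f (frequency): 1/s  → in the denominator, contributes s

Multiplying the contributions: [m/s] · [s]
Adding exponents of each base unit: m: 1
SI base units of wavelength: m

The claimed units m match the derived units, so the claim is correct.

Answer: Yes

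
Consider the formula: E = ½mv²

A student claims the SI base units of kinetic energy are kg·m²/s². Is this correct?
Units of each symbol in E = ½mv²:
  m (mass): kg
  v (speed): m/s  → to the power 2, contributes m²/s²
  The factor ½ is dimensionless.

Multiplying the contributions: [kg] · [m²/s²]
Adding exponents of each base unit: kg: 1, m: 2, s: -2
SI base units of kinetic energy: kg·m²/s²

The claimed units kg·m²/s² match the derived units, so the claim is correct.

Answer: Yes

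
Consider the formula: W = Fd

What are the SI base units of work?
Units of each symbol in W = Fd:
  F (force): kg·m/s²
  d (displacement): m

Multiplying the contributions: [kg·m/s²] · [m]
Adding exponents of each base unit: kg: 1, m: 2, s: -2
SI base units of work: kg·m²/s²

Answer: kg·m²/s²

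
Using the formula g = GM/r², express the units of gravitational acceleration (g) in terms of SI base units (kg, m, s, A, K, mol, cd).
Units of each symbol in g = GM/r²:
  G (gravitational constant): m³/(kg·s²)
  M (mass): kg
  r (distance): m  → to the power 2 in the denominator, contributes 1/m²

Multiplying the contributions: [m³/(kg·s²)] · [kg] · [1/m²]
Adding exponents of each base unit: m: 1, s: -2
SI base units of gravitational acceleration: m/s²

Answer: m/s²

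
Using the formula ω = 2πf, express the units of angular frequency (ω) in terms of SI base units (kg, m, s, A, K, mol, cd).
Units of each symbol in ω = 2πf:
  f (frequency): 1/s
  The factor 2π is dimensionless.

Multiplying the contributions: [1/s]
Adding exponents of each base unit: s: -1
SI base units of angular frequency: 1/s

Answer: 1/s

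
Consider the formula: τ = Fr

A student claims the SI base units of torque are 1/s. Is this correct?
Units of each symbol in τ = Fr:
  F (force): kg·m/s²
  r (lever arm): m

Multiplying the contributions: [kg·m/s²] · [m]
Adding exponents of each base unit: kg: 1, m: 2, s: -2
SI base units of torque: kg·m²/s²

The claimed units 1/s (exponents s: -1) do not match the derived units kg·m²/s² (exponents kg: 1, m: 2, s: -2), so the claim is incorrect.

Answer: No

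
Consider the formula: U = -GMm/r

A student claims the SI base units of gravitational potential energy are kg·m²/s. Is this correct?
Units of each symbol in U = -GMm/r:
  G (gravitational constant): m³/(kg·s²)
  M (mass): kg
  m (mass): kg
  r (distance): m  → in the denominator, contributes 1/m
  The minus sign does not affect the units.

Multiplying the contributions: [m³/(kg·s²)] · [kg] · [kg] · [1/m]
Adding exponents of each base unit: kg: 1, m: 2, s: -2
SI base units of gravitational potential energy: kg·m²/s²

The claimed units kg·m²/s (exponents kg: 1, m: 2, s: -1) do not match the derived units kg·m²/s² (exponents kg: 1, m: 2, s: -2), so the claim is incorrect.

Answer: No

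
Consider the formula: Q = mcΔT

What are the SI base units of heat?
Units of each symbol in Q = mcΔT:
  m (mass): kg
  c (specific heat capacity, in J/(kg·K)): m²/(s²·K)
  ΔT (temperature change): K

Multiplying the contributions: [kg] · [m²/(s²·K)] · [K]
Adding exponents of each base unit: kg: 1, m: 2, s: -2
SI base units of heat: kg·m²/s²

Answer: kg·m²/s²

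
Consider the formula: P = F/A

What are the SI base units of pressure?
Units of each symbol in P = F/A:
  F (force): kg·m/s²
  A (area): m²  → in the denominator, contributes 1/m²

Multiplying the contributions: [kg·m/s²] · [1/m²]
Adding exponents of each base unit: kg: 1, m: -1, s: -2
SI base units of pressure: kg/(m·s²)

Answer: kg/(m·s²)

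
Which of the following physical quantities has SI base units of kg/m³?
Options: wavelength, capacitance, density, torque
Checking the SI base units of each option:
  wavelength (λ = v/f): m  ✗
  capacitance (C = Q/V): s⁴·A²/(kg·m²)  ✗
  density (ρ = m/V): kg/m³  ✓ matches
  torque (τ = Fr): kg·m²/s²  ✗

Only density has units kg/m³.

Answer: density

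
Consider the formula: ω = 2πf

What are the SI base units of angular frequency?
Units of each symbol in ω = 2πf:
  f (frequency): 1/s
  The factor 2π is dimensionless.

Multiplying the contributions: [1/s]
Adding exponents of each base unit: s: -1
SI base units of angular frequency: 1/s

Answer: 1/s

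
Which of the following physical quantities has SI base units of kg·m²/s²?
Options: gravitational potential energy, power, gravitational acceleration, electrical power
Checking the SI base units of each option:
  gravitational potential energy (U = -GMm/r): kg·m²/s²  ✓ matches
  power (P = W/t): kg·m²/s³  ✗
  gravitational acceleration (g = GM/r²): m/s²  ✗
  electrical power (P = IV): kg·m²/s³  ✗

Only gravitational potential energy has units kg·m²/s².

Answer: gravitational potential energy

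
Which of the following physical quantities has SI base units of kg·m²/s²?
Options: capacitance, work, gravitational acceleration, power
Checking the SI base units of each option:
  capacitance (C = Q/V): s⁴·A²/(kg·m²)  ✗
  work (W = Fd): kg·m²/s²  ✓ matches
  gravitational acceleration (g = GM/r²): m/s²  ✗
  power (P = W/t): kg·m²/s³  ✗

Only work has units kg·m²/s².

Answer: work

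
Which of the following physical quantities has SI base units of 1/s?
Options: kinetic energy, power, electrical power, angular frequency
Checking the SI base units of each option:
  kinetic energy (E = ½mv²): kg·m²/s²  ✗
  power (P = W/t): kg·m²/s³  ✗
  electrical power (P = IV): kg·m²/s³  ✗
  angular frequency (ω = 2πf): 1/s  ✓ matches

Only angular frequency has units 1/s.

Answer: angular frequency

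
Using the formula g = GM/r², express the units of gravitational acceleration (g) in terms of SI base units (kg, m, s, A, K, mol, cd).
Units of each symbol in g = GM/r²:
  G (gravitational constant): m³/(kg·s²)
  M (mass): kg
  r (distance): m  → to the power 2 in the denominator, contributes 1/m²

Multiplying the contributions: [m³/(kg·s²)] · [kg] · [1/m²]
Adding exponents of each base unit: m: 1, s: -2
SI base units of gravitational acceleration: m/s²

Answer: m/s²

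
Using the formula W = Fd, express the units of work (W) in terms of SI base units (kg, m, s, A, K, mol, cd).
Units of each symbol in W = Fd:
  F (force): kg·m/s²
  d (displacement): m

Multiplying the contributions: [kg·m/s²] · [m]
Adding exponents of each base unit: kg: 1, m: 2, s: -2
SI base units of work: kg·m²/s²

Answer: kg·m²/s²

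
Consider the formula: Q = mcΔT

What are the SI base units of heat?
Units of each symbol in Q = mcΔT:
  m (mass): kg
  c (specific heat capacity, in J/(kg·K)): m²/(s²·K)
  ΔT (temperature change): K

Multiplying the contributions: [kg] · [m²/(s²·K)] · [K]
Adding exponents of each base unit: kg: 1, m: 2, s: -2
SI base units of heat: kg·m²/s²

Answer: kg·m²/s²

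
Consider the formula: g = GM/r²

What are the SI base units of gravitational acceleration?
Units of each symbol in g = GM/r²:
  G (gravitational constant): m³/(kg·s²)
  M (mass): kg
  r (distance): m  → to the power 2 in the denominator, contributes 1/m²

Multiplying the contributions: [m³/(kg·s²)] · [kg] · [1/m²]
Adding exponents of each base unit: m: 1, s: -2
SI base units of gravitational acceleration: m/s²

Answer: m/s²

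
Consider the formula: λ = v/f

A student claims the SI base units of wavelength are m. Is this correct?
Units of each symbol in λ = v/f:
  v (wave speed): m/s
  f (frequency): 1/s  → in the denominator, contributes s

Multiplying the contributions: [m/s] · [s]
Adding exponents of each base unit: m: 1
SI base units of wavelength: m

The claimed units m match the derived units, so the claim is correct.

Answer: Yes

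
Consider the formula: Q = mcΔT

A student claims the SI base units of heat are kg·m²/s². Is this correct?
Units of each symbol in Q = mcΔT:
  m (mass): kg
  c (specific heat capacity, in J/(kg·K)): m²/(s²·K)
  ΔT (temperature change): K

Multiplying the contributions: [kg] · [m²/(s²·K)] · [K]
Adding exponents of each base unit: kg: 1, m: 2, s: -2
SI base units of heat: kg·m²/s²

The claimed units kg·m²/s² match the derived units, so the claim is correct.

Answer: Yes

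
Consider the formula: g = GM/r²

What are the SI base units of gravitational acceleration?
Units of each symbol in g = GM/r²:
  G (gravitational constant): m³/(kg·s²)
  M (mass): kg
  r (distance): m  → to the power 2 in the denominator, contributes 1/m²

Multiplying the contributions: [m³/(kg·s²)] · [kg] · [1/m²]
Adding exponents of each base unit: m: 1, s: -2
SI base units of gravitational acceleration: m/s²

Answer: m/s²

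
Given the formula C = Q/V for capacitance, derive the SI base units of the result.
Units of each symbol in C = Q/V:
  Q (charge, in coulombs): s·A
  V (voltage, in volts): kg·m²/(s³·A)  → in the denominator, contributes s³·A/(kg·m²)

Multiplying the contributions: [s·A] · [s³·A/(kg·m²)]
Adding exponents of each base unit: kg: -1, m: -2, s: 4, A: 2
SI base units of capacitance: s⁴·A²/(kg·m²)

Answer: s⁴·A²/(kg·m²)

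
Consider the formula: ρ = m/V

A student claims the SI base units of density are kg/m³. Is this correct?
Units of each symbol in ρ = m/V:
  m (mass): kg
  V (volume): m³  → in the denominator, contributes 1/m³

Multiplying the contributions: [kg] · [1/m³]
Adding exponents of each base unit: kg: 1, m: -3
SI base units of density: kg/m³

The claimed units kg/m³ match the derived units, so the claim is correct.

Answer: Yes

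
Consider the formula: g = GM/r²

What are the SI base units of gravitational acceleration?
Units of each symbol in g = GM/r²:
  G (gravitational constant): m³/(kg·s²)
  M (mass): kg
  r (distance): m  → to the power 2 in the denominator, contributes 1/m²

Multiplying the contributions: [m³/(kg·s²)] · [kg] · [1/m²]
Adding exponents of each base unit: m: 1, s: -2
SI base units of gravitational acceleration: m/s²

Answer: m/s²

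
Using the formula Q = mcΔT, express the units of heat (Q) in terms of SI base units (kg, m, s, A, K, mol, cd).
Units of each symbol in Q = mcΔT:
  m (mass): kg
  c (specific heat capacity, in J/(kg·K)): m²/(s²·K)
  ΔT (temperature change): K

Multiplying the contributions: [kg] · [m²/(s²·K)] · [K]
Adding exponents of each base unit: kg: 1, m: 2, s: -2
SI base units of heat: kg·m²/s²

Answer: kg·m²/s²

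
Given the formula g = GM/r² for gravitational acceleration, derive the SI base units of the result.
Units of each symbol in g = GM/r²:
  G (gravitational constant): m³/(kg·s²)
  M (mass): kg
  r (distance): m  → to the power 2 in the denominator, contributes 1/m²

Multiplying the contributions: [m³/(kg·s²)] · [kg] · [1/m²]
Adding exponents of each base unit: m: 1, s: -2
SI base units of gravitational acceleration: m/s²

Answer: m/s²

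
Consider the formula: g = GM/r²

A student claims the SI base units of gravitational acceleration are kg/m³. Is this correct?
Units of each symbol in g = GM/r²:
  G (gravitational constant): m³/(kg·s²)
  M (mass): kg
  r (distance): m  → to the power 2 in the denominator, contributes 1/m²

Multiplying the contributions: [m³/(kg·s²)] · [kg] · [1/m²]
Adding exponents of each base unit: m: 1, s: -2
SI base units of gravitational acceleration: m/s²

The claimed units kg/m³ (exponents kg: 1, m: -3) do not match the derived units m/s² (exponents m: 1, s: -2), so the claim is incorrect.

Answer: No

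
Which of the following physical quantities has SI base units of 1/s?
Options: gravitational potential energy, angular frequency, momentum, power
Checking the SI base units of each option:
  gravitational potential energy (U = -GMm/r): kg·m²/s²  ✗
  angular frequency (ω = 2πf): 1/s  ✓ matches
  momentum (p = mv): kg·m/s  ✗
  power (P = W/t): kg·m²/s³  ✗

Only angular frequency has units 1/s.

Answer: angular frequency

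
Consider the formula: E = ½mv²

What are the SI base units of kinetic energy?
Units of each symbol in E = ½mv²:
  m (mass): kg
  v (speed): m/s  → to the power 2, contributes m²/s²
  The factor ½ is dimensionless.

Multiplying the contributions: [kg] · [m²/s²]
Adding exponents of each base unit: kg: 1, m: 2, s: -2
SI base units of kinetic energy: kg·m²/s²

Answer: kg·m²/s²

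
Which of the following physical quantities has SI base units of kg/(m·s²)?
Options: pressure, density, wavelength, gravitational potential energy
Checking the SI base units of each option:
  pressure (P = F/A): kg/(m·s²)  ✓ matches
  density (ρ = m/V): kg/m³  ✗
  wavelength (λ = v/f): m  ✗
  gravitational potential energy (U = -GMm/r): kg·m²/s²  ✗

Only pressure has units kg/(m·s²).

Answer: pressure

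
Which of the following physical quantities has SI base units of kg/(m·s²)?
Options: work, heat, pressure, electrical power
Checking the SI base units of each option:
  work (W = Fd): kg·m²/s²  ✗
  heat (Q = mcΔT): kg·m²/s²  ✗
  pressure (P = F/A): kg/(m·s²)  ✓ matches
  electrical power (P = IV): kg·m²/s³  ✗

Only pressure has units kg/(m·s²).

Answer: pressure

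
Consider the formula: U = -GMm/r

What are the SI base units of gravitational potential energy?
Units of each symbol in U = -GMm/r:
  G (gravitational constant): m³/(kg·s²)
  M (mass): kg
  m (mass): kg
  r (distance): m  → in the denominator, contributes 1/m
  The minus sign does not affect the units.

Multiplying the contributions: [m³/(kg·s²)] · [kg] · [kg] · [1/m]
Adding exponents of each base unit: kg: 1, m: 2, s: -2
SI base units of gravitational potential energy: kg·m²/s²

Answer: kg·m²/s²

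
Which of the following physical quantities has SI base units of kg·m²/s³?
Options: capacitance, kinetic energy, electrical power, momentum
Checking the SI base units of each option:
  capacitance (C = Q/V): s⁴·A²/(kg·m²)  ✗
  kinetic energy (E = ½mv²): kg·m²/s²  ✗
  electrical power (P = IV): kg·m²/s³  ✓ matches
  momentum (p = mv): kg·m/s  ✗

Only electrical power has units kg·m²/s³.

Answer: electrical power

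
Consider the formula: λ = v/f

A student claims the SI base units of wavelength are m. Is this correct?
Units of each symbol in λ = v/f:
  v (wave speed): m/s
  f (frequency): 1/s  → in the denominator, contributes s

Multiplying the contributions: [m/s] · [s]
Adding exponents of each base unit: m: 1
SI base units of wavelength: m

The claimed units m match the derived units, so the claim is correct.

Answer: Yes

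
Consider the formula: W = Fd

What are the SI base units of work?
Units of each symbol in W = Fd:
  F (force): kg·m/s²
  d (displacement): m

Multiplying the contributions: [kg·m/s²] · [m]
Adding exponents of each base unit: kg: 1, m: 2, s: -2
SI base units of work: kg·m²/s²

Answer: kg·m²/s²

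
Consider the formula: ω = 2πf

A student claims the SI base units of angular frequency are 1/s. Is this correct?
Units of each symbol in ω = 2πf:
  f (frequency): 1/s
  The factor 2π is dimensionless.

Multiplying the contributions: [1/s]
Adding exponents of each base unit: s: -1
SI base units of angular frequency: 1/s

The claimed units 1/s match the derived units, so the claim is correct.

Answer: Yes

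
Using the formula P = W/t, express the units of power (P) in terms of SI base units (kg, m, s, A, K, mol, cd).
Units of each symbol in P = W/t:
  W (work): kg·m²/s²
  t (time): s  → in the denominator, contributes 1/s

Multiplying the contributions: [kg·m²/s²] · [1/s]
Adding exponents of each base unit: kg: 1, m: 2, s: -3
SI base units of power: kg·m²/s³

Answer: kg·m²/s³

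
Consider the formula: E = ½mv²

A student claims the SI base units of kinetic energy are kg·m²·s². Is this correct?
Units of each symbol in E = ½mv²:
  m (mass): kg
  v (speed): m/s  → to the power 2, contributes m²/s²
  The factor ½ is dimensionless.

Multiplying the contributions: [kg] · [m²/s²]
Adding exponents of each base unit: kg: 1, m: 2, s: -2
SI base units of kinetic energy: kg·m²/s²

The claimed units kg·m²·s² (exponents kg: 1, m: 2, s: 2) do not match the derived units kg·m²/s² (exponents kg: 1, m: 2, s: -2), so the claim is incorrect.

Answer: No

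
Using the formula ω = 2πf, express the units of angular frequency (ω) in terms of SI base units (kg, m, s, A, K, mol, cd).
Units of each symbol in ω = 2πf:
  f (frequency): 1/s
  The factor 2π is dimensionless.

Multiplying the contributions: [1/s]
Adding exponents of each base unit: s: -1
SI base units of angular frequency: 1/s

Answer: 1/s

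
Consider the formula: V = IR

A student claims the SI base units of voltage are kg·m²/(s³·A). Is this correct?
Units of each symbol in V = IR:
  I (current): A
  R (resistance, in ohms): kg·m²/(s³·A²)

Multiplying the contributions: [A] · [kg·m²/(s³·A²)]
Adding exponents of each base unit: kg: 1, m: 2, s: -3, A: -1
SI base units of voltage: kg·m²/(s³·A)

The claimed units kg·m²/(s³·A) match the derived units, so the claim is correct.

Answer: Yes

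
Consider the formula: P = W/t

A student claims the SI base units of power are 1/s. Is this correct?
Units of each symbol in P = W/t:
  W (work): kg·m²/s²
  t (time): s  → in the denominator, contributes 1/s

Multiplying the contributions: [kg·m²/s²] · [1/s]
Adding exponents of each base unit: kg: 1, m: 2, s: -3
SI base units of power: kg·m²/s³

The claimed units 1/s (exponents s: -1) do not match the derived units kg·m²/s³ (exponents kg: 1, m: 2, s: -3), so the claim is incorrect.

Answer: No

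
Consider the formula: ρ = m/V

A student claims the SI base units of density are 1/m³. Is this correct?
Units of each symbol in ρ = m/V:
  m (mass): kg
  V (volume): m³  → in the denominator, contributes 1/m³

Multiplying the contributions: [kg] · [1/m³]
Adding exponents of each base unit: kg: 1, m: -3
SI base units of density: kg/m³

The claimed units 1/m³ (exponents m: -3) do not match the derived units kg/m³ (exponents kg: 1, m: -3), so the claim is incorrect.

Answer: No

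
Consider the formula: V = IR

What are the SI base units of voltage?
Units of each symbol in V = IR:
  I (current): A
  R (resistance, in ohms): kg·m²/(s³·A²)

Multiplying the contributions: [A] · [kg·m²/(s³·A²)]
Adding exponents of each base unit: kg: 1, m: 2, s: -3, A: -1
SI base units of voltage: kg·m²/(s³·A)

Answer: kg·m²/(s³·A)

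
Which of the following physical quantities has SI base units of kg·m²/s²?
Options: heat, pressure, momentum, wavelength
Checking the SI base units of each option:
  heat (Q = mcΔT): kg·m²/s²  ✓ matches
  pressure (P = F/A): kg/(m·s²)  ✗
  momentum (p = mv): kg·m/s  ✗
  wavelength (λ = v/f): m  ✗

Only heat has units kg·m²/s².

Answer: heat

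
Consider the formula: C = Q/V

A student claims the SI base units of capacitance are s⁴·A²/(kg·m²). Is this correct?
Units of each symbol in C = Q/V:
  Q (charge, in coulombs): s·A
  V (voltage, in volts): kg·m²/(s³·A)  → in the denominator, contributes s³·A/(kg·m²)

Multiplying the contributions: [s·A] · [s³·A/(kg·m²)]
Adding exponents of each base unit: kg: -1, m: -2, s: 4, A: 2
SI base units of capacitance: s⁴·A²/(kg·m²)

The claimed units s⁴·A²/(kg·m²) match the derived units, so the claim is correct.

Answer: Yes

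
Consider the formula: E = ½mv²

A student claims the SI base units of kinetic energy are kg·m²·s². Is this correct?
Units of each symbol in E = ½mv²:
  m (mass): kg
  v (speed): m/s  → to the power 2, contributes m²/s²
  The factor ½ is dimensionless.

Multiplying the contributions: [kg] · [m²/s²]
Adding exponents of each base unit: kg: 1, m: 2, s: -2
SI base units of kinetic energy: kg·m²/s²

The claimed units kg·m²·s² (exponents kg: 1, m: 2, s: 2) do not match the derived units kg·m²/s² (exponents kg: 1, m: 2, s: -2), so the claim is incorrect.

Answer: No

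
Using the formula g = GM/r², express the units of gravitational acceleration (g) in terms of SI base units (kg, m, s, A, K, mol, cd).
Units of each symbol in g = GM/r²:
  G (gravitational constant): m³/(kg·s²)
  M (mass): kg
  r (distance): m  → to the power 2 in the denominator, contributes 1/m²

Multiplying the contributions: [m³/(kg·s²)] · [kg] · [1/m²]
Adding exponents of each base unit: m: 1, s: -2
SI base units of gravitational acceleration: m/s²

Answer: m/s²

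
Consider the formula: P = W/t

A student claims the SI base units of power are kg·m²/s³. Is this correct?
Units of each symbol in P = W/t:
  W (work): kg·m²/s²
  t (time): s  → in the denominator, contributes 1/s

Multiplying the contributions: [kg·m²/s²] · [1/s]
Adding exponents of each base unit: kg: 1, m: 2, s: -3
SI base units of power: kg·m²/s³

The claimed units kg·m²/s³ match the derived units, so the claim is correct.

Answer: Yes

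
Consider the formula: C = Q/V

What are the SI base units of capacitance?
Units of each symbol in C = Q/V:
  Q (charge, in coulombs): s·A
  V (voltage, in volts): kg·m²/(s³·A)  → in the denominator, contributes s³·A/(kg·m²)

Multiplying the contributions: [s·A] · [s³·A/(kg·m²)]
Adding exponents of each base unit: kg: -1, m: -2, s: 4, A: 2
SI base units of capacitance: s⁴·A²/(kg·m²)

Answer: s⁴·A²/(kg·m²)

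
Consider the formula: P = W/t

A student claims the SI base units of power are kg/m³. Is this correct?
Units of each symbol in P = W/t:
  W (work): kg·m²/s²
  t (time): s  → in the denominator, contributes 1/s

Multiplying the contributions: [kg·m²/s²] · [1/s]
Adding exponents of each base unit: kg: 1, m: 2, s: -3
SI base units of power: kg·m²/s³

The claimed units kg/m³ (exponents kg: 1, m: -3) do not match the derived units kg·m²/s³ (exponents kg: 1, m: 2, s: -3), so the claim is incorrect.

Answer: No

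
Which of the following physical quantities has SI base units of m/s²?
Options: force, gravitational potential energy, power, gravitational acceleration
Checking the SI base units of each option:
  force (F = ma): kg·m/s²  ✗
  gravitational potential energy (U = -GMm/r): kg·m²/s²  ✗
  power (P = W/t): kg·m²/s³  ✗
  gravitational acceleration (g = GM/r²): m/s²  ✓ matches

Only gravitational acceleration has units m/s².

Answer: gravitational acceleration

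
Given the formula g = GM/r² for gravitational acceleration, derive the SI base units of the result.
Units of each symbol in g = GM/r²:
  G (gravitational constant): m³/(kg·s²)
  M (mass): kg
  r (distance): m  → to the power 2 in the denominator, contributes 1/m²

Multiplying the contributions: [m³/(kg·s²)] · [kg] · [1/m²]
Adding exponents of each base unit: m: 1, s: -2
SI base units of gravitational acceleration: m/s²

Answer: m/s²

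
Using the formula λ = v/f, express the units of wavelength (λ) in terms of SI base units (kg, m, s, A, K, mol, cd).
Units of each symbol in λ = v/f:
  v (wave speed): m/s
  f (frequency): 1/s  → in the denominator, contributes s

Multiplying the contributions: [m/s] · [s]
Adding exponents of each base unit: m: 1
SI base units of wavelength: m

Answer: m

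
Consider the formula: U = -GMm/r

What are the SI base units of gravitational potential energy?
Units of each symbol in U = -GMm/r:
  G (gravitational constant): m³/(kg·s²)
  M (mass): kg
  m (mass): kg
  r (distance): m  → in the denominator, contributes 1/m
  The minus sign does not affect the units.

Multiplying the contributions: [m³/(kg·s²)] · [kg] · [kg] · [1/m]
Adding exponents of each base unit: kg: 1, m: 2, s: -2
SI base units of gravitational potential energy: kg·m²/s²

Answer: kg·m²/s²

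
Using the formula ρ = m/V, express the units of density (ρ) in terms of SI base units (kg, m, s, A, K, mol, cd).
Units of each symbol in ρ = m/V:
  m (mass): kg
  V (volume): m³  → in the denominator, contributes 1/m³

Multiplying the contributions: [kg] · [1/m³]
Adding exponents of each base unit: kg: 1, m: -3
SI base units of density: kg/m³

Answer: kg/m³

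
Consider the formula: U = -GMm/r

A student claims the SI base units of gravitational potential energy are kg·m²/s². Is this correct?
Units of each symbol in U = -GMm/r:
  G (gravitational constant): m³/(kg·s²)
  M (mass): kg
  m (mass): kg
  r (distance): m  → in the denominator, contributes 1/m
  The minus sign does not affect the units.

Multiplying the contributions: [m³/(kg·s²)] · [kg] · [kg] · [1/m]
Adding exponents of each base unit: kg: 1, m: 2, s: -2
SI base units of gravitational potential energy: kg·m²/s²

The claimed units kg·m²/s² match the derived units, so the claim is correct.

Answer: Yes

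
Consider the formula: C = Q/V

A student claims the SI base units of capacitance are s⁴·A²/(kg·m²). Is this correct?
Units of each symbol in C = Q/V:
  Q (charge, in coulombs): s·A
  V (voltage, in volts): kg·m²/(s³·A)  → in the denominator, contributes s³·A/(kg·m²)

Multiplying the contributions: [s·A] · [s³·A/(kg·m²)]
Adding exponents of each base unit: kg: -1, m: -2, s: 4, A: 2
SI base units of capacitance: s⁴·A²/(kg·m²)

The claimed units s⁴·A²/(kg·m²) match the derived units, so the claim is correct.

Answer: Yes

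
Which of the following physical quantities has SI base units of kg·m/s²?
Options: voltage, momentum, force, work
Checking the SI base units of each option:
  voltage (V = IR): kg·m²/(s³·A)  ✗
  momentum (p = mv): kg·m/s  ✗
  force (F = ma): kg·m/s²  ✓ matches
  work (W = Fd): kg·m²/s²  ✗

Only force has units kg·m/s².

Answer: force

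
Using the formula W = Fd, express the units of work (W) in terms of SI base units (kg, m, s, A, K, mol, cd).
Units of each symbol in W = Fd:
  F (force): kg·m/s²
  d (displacement): m

Multiplying the contributions: [kg·m/s²] · [m]
Adding exponents of each base unit: kg: 1, m: 2, s: -2
SI base units of work: kg·m²/s²

Answer: kg·m²/s²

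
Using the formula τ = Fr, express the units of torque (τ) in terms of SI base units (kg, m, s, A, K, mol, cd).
Units of each symbol in τ = Fr:
  F (force): kg·m/s²
  r (lever arm): m

Multiplying the contributions: [kg·m/s²] · [m]
Adding exponents of each base unit: kg: 1, m: 2, s: -2
SI base units of torque: kg·m²/s²

Answer: kg·m²/s²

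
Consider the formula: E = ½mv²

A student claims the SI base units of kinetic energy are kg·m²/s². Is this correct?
Units of each symbol in E = ½mv²:
  m (mass): kg
  v (speed): m/s  → to the power 2, contributes m²/s²
  The factor ½ is dimensionless.

Multiplying the contributions: [kg] · [m²/s²]
Adding exponents of each base unit: kg: 1, m: 2, s: -2
SI base units of kinetic energy: kg·m²/s²

The claimed units kg·m²/s² match the derived units, so the claim is correct.

Answer: Yes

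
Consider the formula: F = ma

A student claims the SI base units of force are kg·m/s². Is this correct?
Units of each symbol in F = ma:
  m (mass): kg
  a (acceleration): m/s²

Multiplying the contributions: [kg] · [m/s²]
Adding exponents of each base unit: kg: 1, m: 1, s: -2
SI base units of force: kg·m/s²

The claimed units kg·m/s² match the derived units, so the claim is correct.

Answer: Yes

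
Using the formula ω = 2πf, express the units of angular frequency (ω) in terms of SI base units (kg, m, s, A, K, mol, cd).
Units of each symbol in ω = 2πf:
  f (frequency): 1/s
  The factor 2π is dimensionless.

Multiplying the contributions: [1/s]
Adding exponents of each base unit: s: -1
SI base units of angular frequency: 1/s

Answer: 1/s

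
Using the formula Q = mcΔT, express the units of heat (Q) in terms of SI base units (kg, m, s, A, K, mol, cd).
Units of each symbol in Q = mcΔT:
  m (mass): kg
  c (specific heat capacity, in J/(kg·K)): m²/(s²·K)
  ΔT (temperature change): K

Multiplying the contributions: [kg] · [m²/(s²·K)] · [K]
Adding exponents of each base unit: kg: 1, m: 2, s: -2
SI base units of heat: kg·m²/s²

Answer: kg·m²/s²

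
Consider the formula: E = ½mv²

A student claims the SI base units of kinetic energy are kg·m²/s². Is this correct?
Units of each symbol in E = ½mv²:
  m (mass): kg
  v (speed): m/s  → to the power 2, contributes m²/s²
  The factor ½ is dimensionless.

Multiplying the contributions: [kg] · [m²/s²]
Adding exponents of each base unit: kg: 1, m: 2, s: -2
SI base units of kinetic energy: kg·m²/s²

The claimed units kg·m²/s² match the derived units, so the claim is correct.

Answer: Yes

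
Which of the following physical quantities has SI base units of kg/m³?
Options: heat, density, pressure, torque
Checking the SI base units of each option:
  heat (Q = mcΔT): kg·m²/s²  ✗
  density (ρ = m/V): kg/m³  ✓ matches
  pressure (P = F/A): kg/(m·s²)  ✗
  torque (τ = Fr): kg·m²/s²  ✗

Only density has units kg/m³.

Answer: density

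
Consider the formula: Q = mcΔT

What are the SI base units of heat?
Units of each symbol in Q = mcΔT:
  m (mass): kg
  c (specific heat capacity, in J/(kg·K)): m²/(s²·K)
  ΔT (temperature change): K

Multiplying the contributions: [kg] · [m²/(s²·K)] · [K]
Adding exponents of each base unit: kg: 1, m: 2, s: -2
SI base units of heat: kg·m²/s²

Answer: kg·m²/s²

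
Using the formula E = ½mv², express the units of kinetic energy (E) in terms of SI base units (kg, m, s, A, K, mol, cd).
Units of each symbol in E = ½mv²:
  m (mass): kg
  v (speed): m/s  → to the power 2, contributes m²/s²
  The factor ½ is dimensionless.

Multiplying the contributions: [kg] · [m²/s²]
Adding exponents of each base unit: kg: 1, m: 2, s: -2
SI base units of kinetic energy: kg·m²/s²

Answer: kg·m²/s²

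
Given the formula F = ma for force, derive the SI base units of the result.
Units of each symbol in F = ma:
  m (mass): kg
  a (acceleration): m/s²

Multiplying the contributions: [kg] · [m/s²]
Adding exponents of each base unit: kg: 1, m: 1, s: -2
SI base units of force: kg·m/s²

Answer: kg·m/s²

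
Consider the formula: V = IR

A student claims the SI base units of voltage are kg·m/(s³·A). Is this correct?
Units of each symbol in V = IR:
  I (current): A
  R (resistance, in ohms): kg·m²/(s³·A²)

Multiplying the contributions: [A] · [kg·m²/(s³·A²)]
Adding exponents of each base unit: kg: 1, m: 2, s: -3, A: -1
SI base units of voltage: kg·m²/(s³·A)

The claimed units kg·m/(s³·A) (exponents kg: 1, m: 1, s: -3, A: -1) do not match the derived units kg·m²/(s³·A) (exponents kg: 1, m: 2, s: -3, A: -1), so the claim is incorrect.

Answer: No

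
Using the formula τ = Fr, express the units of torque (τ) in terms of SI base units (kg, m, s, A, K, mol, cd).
Units of each symbol in τ = Fr:
  F (force): kg·m/s²
  r (lever arm): m

Multiplying the contributions: [kg·m/s²] · [m]
Adding exponents of each base unit: kg: 1, m: 2, s: -2
SI base units of torque: kg·m²/s²

Answer: kg·m²/s²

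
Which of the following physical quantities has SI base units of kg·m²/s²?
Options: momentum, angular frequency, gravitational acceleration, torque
Checking the SI base units of each option:
  momentum (p = mv): kg·m/s  ✗
  angular frequency (ω = 2πf): 1/s  ✗
  gravitational acceleration (g = GM/r²): m/s²  ✗
  torque (τ = Fr): kg·m²/s²  ✓ matches

Only torque has units kg·m²/s².

Answer: torque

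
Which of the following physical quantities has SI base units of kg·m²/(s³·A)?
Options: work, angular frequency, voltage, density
Checking the SI base units of each option:
  work (W = Fd): kg·m²/s²  ✗
  angular frequency (ω = 2πf): 1/s  ✗
  voltage (V = IR): kg·m²/(s³·A)  ✓ matches
  density (ρ = m/V): kg/m³  ✗

Only voltage has units kg·m²/(s³·A).

Answer: voltage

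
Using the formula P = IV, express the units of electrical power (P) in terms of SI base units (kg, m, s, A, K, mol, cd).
Units of each symbol in P = IV:
  I (current): A
  V (voltage, in volts): kg·m²/(s³·A)

Multiplying the contributions: [A] · [kg·m²/(s³·A)]
Adding exponents of each base unit: kg: 1, m: 2, s: -3
SI base units of electrical power: kg·m²/s³

Answer: kg·m²/s³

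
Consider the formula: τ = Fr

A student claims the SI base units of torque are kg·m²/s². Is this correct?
Units of each symbol in τ = Fr:
  F (force): kg·m/s²
  r (lever arm): m

Multiplying the contributions: [kg·m/s²] · [m]
Adding exponents of each base unit: kg: 1, m: 2, s: -2
SI base units of torque: kg·m²/s²

The claimed units kg·m²/s² match the derived units, so the claim is correct.

Answer: Yes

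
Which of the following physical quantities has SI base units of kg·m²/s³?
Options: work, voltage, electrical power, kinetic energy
Checking the SI base units of each option:
  work (W = Fd): kg·m²/s²  ✗
  voltage (V = IR): kg·m²/(s³·A)  ✗
  electrical power (P = IV): kg·m²/s³  ✓ matches
  kinetic energy (E = ½mv²): kg·m²/s²  ✗

Only electrical power has units kg·m²/s³.

Answer: electrical power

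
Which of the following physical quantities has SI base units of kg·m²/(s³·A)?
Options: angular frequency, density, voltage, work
Checking the SI base units of each option:
  angular frequency (ω = 2πf): 1/s  ✗
  density (ρ = m/V): kg/m³  ✗
  voltage (V = IR): kg·m²/(s³·A)  ✓ matches
  work (W = Fd): kg·m²/s²  ✗

Only voltage has units kg·m²/(s³·A).

Answer: voltage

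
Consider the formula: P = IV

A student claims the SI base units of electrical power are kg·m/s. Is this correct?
Units of each symbol in P = IV:
  I (current): A
  V (voltage, in volts): kg·m²/(s³·A)

Multiplying the contributions: [A] · [kg·m²/(s³·A)]
Adding exponents of each base unit: kg: 1, m: 2, s: -3
SI base units of electrical power: kg·m²/s³

The claimed units kg·m/s (exponents kg: 1, m: 1, s: -1) do not match the derived units kg·m²/s³ (exponents kg: 1, m: 2, s: -3), so the claim is incorrect.

Answer: No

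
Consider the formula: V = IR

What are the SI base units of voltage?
Units of each symbol in V = IR:
  I (current): A
  R (resistance, in ohms): kg·m²/(s³·A²)

Multiplying the contributions: [A] · [kg·m²/(s³·A²)]
Adding exponents of each base unit: kg: 1, m: 2, s: -3, A: -1
SI base units of voltage: kg·m²/(s³·A)

Answer: kg·m²/(s³·A)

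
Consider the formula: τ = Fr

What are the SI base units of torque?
Units of each symbol in τ = Fr:
  F (force): kg·m/s²
  r (lever arm): m

Multiplying the contributions: [kg·m/s²] · [m]
Adding exponents of each base unit: kg: 1, m: 2, s: -2
SI base units of torque: kg·m²/s²

Answer: kg·m²/s²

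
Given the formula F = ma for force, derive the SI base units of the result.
Units of each symbol in F = ma:
  m (mass): kg
  a (acceleration): m/s²

Multiplying the contributions: [kg] · [m/s²]
Adding exponents of each base unit: kg: 1, m: 1, s: -2
SI base units of force: kg·m/s²

Answer: kg·m/s²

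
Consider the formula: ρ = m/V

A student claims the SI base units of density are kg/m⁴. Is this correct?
Units of each symbol in ρ = m/V:
  m (mass): kg
  V (volume): m³  → in the denominator, contributes 1/m³

Multiplying the contributions: [kg] · [1/m³]
Adding exponents of each base unit: kg: 1, m: -3
SI base units of density: kg/m³

The claimed units kg/m⁴ (exponents kg: 1, m: -4) do not match the derived units kg/m³ (exponents kg: 1, m: -3), so the claim is incorrect.

Answer: No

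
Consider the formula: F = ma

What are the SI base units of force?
Units of each symbol in F = ma:
  m (mass): kg
  a (acceleration): m/s²

Multiplying the contributions: [kg] · [m/s²]
Adding exponents of each base unit: kg: 1, m: 1, s: -2
SI base units of force: kg·m/s²

Answer: kg·m/s²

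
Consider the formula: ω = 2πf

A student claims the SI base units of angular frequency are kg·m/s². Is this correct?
Units of each symbol in ω = 2πf:
  f (frequency): 1/s
  The factor 2π is dimensionless.

Multiplying the contributions: [1/s]
Adding exponents of each base unit: s: -1
SI base units of angular frequency: 1/s

The claimed units kg·m/s² (exponents kg: 1, m: 1, s: -2) do not match the derived units 1/s (exponents s: -1), so the claim is incorrect.

Answer: No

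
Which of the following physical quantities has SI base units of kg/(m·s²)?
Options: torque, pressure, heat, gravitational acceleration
Checking the SI base units of each option:
  torque (τ = Fr): kg·m²/s²  ✗
  pressure (P = F/A): kg/(m·s²)  ✓ matches
  heat (Q = mcΔT): kg·m²/s²  ✗
  gravitational acceleration (g = GM/r²): m/s²  ✗

Only pressure has units kg/(m·s²).

Answer: pressure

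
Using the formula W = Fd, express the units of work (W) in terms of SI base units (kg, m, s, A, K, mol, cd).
Units of each symbol in W = Fd:
  F (force): kg·m/s²
  d (displacement): m

Multiplying the contributions: [kg·m/s²] · [m]
Adding exponents of each base unit: kg: 1, m: 2, s: -2
SI base units of work: kg·m²/s²

Answer: kg·m²/s²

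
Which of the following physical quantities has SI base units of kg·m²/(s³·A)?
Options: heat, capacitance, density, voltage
Checking the SI base units of each option:
  heat (Q = mcΔT): kg·m²/s²  ✗
  capacitance (C = Q/V): s⁴·A²/(kg·m²)  ✗
  density (ρ = m/V): kg/m³  ✗
  voltage (V = IR): kg·m²/(s³·A)  ✓ matches

Only voltage has units kg·m²/(s³·A).

Answer: voltage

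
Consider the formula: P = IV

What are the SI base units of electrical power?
Units of each symbol in P = IV:
  I (current): A
  V (voltage, in volts): kg·m²/(s³·A)

Multiplying the contributions: [A] · [kg·m²/(s³·A)]
Adding exponents of each base unit: kg: 1, m: 2, s: -3
SI base units of electrical power: kg·m²/s³

Answer: kg·m²/s³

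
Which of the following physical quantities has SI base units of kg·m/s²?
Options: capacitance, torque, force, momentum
Checking the SI base units of each option:
  capacitance (C = Q/V): s⁴·A²/(kg·m²)  ✗
  torque (τ = Fr): kg·m²/s²  ✗
  force (F = ma): kg·m/s²  ✓ matches
  momentum (p = mv): kg·m/s  ✗

Only force has units kg·m/s².

Answer: force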